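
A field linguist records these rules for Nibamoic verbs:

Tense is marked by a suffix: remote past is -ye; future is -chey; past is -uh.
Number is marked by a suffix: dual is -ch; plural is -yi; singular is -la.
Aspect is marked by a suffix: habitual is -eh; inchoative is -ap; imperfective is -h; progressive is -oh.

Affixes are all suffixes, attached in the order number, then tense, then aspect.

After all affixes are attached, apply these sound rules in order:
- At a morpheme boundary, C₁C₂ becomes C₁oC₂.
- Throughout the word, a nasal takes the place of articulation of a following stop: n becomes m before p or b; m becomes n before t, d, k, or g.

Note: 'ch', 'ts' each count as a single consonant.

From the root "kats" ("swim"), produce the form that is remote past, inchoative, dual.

Attach number dual -ch → katsch.
Attach tense remote past -ye → katschye.
Attach aspect inchoative -ap → katschyeap.
Apply epenthesis: katschyeap → katsochoyeap.
Nasal assimilation: no change.

katsochoyeap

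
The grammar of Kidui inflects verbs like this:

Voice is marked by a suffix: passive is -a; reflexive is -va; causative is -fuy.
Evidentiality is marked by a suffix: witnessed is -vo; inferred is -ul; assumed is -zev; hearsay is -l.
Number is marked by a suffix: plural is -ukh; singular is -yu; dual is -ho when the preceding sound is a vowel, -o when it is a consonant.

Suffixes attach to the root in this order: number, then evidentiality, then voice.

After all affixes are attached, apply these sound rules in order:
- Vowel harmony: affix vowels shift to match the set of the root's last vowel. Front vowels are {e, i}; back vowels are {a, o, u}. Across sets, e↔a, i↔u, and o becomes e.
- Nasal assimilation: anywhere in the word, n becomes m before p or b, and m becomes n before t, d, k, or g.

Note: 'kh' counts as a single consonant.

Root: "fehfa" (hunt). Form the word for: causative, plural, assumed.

Attach number plural -ukh → fehfaukh.
Attach evidentiality assumed -zev → fehfaukhzev.
Attach voice causative -fuy → fehfaukhzevfuy.
Apply vowel harmony: fehfaukhzevfuy → fehfaukhzavfuy.
Nasal assimilation: no change.

fehfaukhzavfuy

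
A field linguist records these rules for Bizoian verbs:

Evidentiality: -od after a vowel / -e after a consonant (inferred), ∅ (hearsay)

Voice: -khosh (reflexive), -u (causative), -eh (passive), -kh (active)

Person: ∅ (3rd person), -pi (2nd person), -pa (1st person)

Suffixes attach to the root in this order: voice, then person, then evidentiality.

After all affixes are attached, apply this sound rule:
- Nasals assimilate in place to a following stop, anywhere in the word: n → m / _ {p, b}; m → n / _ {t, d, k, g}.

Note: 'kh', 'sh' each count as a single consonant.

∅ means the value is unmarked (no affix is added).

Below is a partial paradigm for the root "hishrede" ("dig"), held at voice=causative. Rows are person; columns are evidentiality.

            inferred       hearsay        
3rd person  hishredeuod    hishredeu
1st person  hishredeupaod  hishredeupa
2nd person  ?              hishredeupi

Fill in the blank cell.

hishredeupiod

Attach voice causative -u → hishredeu.
Attach person 2nd person -pi → hishredeupi.
Attach evidentiality inferred -od (after vowel 'i') → hishredeupiod.
Nasal assimilation: no change.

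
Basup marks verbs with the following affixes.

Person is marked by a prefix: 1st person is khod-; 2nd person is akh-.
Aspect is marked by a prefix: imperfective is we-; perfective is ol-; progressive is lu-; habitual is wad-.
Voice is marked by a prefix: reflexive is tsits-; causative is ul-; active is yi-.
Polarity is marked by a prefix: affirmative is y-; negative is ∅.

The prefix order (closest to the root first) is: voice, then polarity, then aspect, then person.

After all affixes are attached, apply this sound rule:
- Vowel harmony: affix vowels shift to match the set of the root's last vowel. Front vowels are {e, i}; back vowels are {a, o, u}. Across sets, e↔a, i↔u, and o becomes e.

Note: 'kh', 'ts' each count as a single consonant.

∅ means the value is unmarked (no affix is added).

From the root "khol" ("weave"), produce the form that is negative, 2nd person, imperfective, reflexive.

Attach voice reflexive tsits- → tsitskhol.
polarity = negative: zero marking, form stays tsitskhol.
Attach aspect imperfective we- → wetsitskhol.
Attach person 2nd person akh- → akhwetsitskhol.
Apply vowel harmony: akhwetsitskhol → akhwatsutskhol.

akhwatsutskhol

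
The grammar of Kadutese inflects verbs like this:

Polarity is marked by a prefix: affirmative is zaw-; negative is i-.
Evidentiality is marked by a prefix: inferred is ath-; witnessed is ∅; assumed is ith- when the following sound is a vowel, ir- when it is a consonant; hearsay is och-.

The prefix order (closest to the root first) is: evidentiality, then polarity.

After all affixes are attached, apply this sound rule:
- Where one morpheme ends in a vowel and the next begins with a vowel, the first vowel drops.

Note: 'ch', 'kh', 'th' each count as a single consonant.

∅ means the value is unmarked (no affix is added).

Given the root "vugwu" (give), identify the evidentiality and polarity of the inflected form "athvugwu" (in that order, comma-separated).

inferred, negative

Segment: i-ath-vugwu.
evidentiality: ath- → inferred.
polarity: i- → negative.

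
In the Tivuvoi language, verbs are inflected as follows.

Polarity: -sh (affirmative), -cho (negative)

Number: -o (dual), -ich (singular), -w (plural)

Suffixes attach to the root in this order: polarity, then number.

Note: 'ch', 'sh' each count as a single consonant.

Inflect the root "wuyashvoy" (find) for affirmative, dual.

Attach polarity affirmative -sh → wuyashvoysh.
Attach number dual -o → wuyashvoysho.

wuyashvoysho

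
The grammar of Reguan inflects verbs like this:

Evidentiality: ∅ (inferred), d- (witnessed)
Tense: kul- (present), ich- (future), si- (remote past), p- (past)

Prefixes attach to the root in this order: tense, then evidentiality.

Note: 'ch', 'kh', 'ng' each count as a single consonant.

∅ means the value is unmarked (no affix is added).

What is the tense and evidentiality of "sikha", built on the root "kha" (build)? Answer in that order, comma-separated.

remote past, inferred

Segment: si-kha.
tense: si- → remote past.
evidentiality: ∅ → inferred.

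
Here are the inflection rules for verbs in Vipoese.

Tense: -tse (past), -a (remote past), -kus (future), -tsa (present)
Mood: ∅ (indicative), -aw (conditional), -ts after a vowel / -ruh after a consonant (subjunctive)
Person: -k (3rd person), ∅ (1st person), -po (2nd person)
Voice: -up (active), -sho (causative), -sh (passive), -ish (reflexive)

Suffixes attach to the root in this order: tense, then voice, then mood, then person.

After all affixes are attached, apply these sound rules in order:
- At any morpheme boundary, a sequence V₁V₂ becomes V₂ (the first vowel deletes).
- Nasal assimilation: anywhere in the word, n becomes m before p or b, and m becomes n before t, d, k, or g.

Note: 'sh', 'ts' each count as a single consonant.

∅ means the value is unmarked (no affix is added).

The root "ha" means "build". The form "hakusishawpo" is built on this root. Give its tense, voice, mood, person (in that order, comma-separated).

future, reflexive, conditional, 2nd person

Segment: ha-kus-ish-aw-po.
tense: -kus → future.
voice: -ish → reflexive.
mood: -aw → conditional.
person: -po → 2nd person.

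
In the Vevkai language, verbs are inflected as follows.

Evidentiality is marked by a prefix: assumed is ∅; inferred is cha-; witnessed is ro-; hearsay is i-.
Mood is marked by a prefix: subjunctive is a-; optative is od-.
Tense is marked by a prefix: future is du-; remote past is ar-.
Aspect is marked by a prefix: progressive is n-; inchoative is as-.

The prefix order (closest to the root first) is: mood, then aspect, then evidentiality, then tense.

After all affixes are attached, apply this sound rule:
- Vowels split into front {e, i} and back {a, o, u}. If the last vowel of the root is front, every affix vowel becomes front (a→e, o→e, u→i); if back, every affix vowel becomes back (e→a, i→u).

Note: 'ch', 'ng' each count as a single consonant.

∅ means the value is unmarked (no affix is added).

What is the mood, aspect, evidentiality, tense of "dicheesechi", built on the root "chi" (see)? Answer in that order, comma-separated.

Segment: du-cha-as-a-chi.
mood: a- → subjunctive.
aspect: as- → inchoative.
evidentiality: cha- → inferred.
tense: du- → future.

subjunctive, inchoative, inferred, future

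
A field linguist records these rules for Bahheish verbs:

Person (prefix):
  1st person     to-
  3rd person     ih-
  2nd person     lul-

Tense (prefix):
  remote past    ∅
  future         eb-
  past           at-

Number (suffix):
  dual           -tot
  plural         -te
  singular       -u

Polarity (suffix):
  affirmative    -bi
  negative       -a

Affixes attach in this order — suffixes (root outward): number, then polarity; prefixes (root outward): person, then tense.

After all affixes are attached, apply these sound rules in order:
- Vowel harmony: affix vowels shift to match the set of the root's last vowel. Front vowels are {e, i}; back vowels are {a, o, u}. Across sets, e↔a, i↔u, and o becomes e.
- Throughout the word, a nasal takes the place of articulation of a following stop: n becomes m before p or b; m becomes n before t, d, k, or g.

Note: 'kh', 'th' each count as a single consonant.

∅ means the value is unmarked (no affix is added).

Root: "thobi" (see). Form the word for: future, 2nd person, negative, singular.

eblilthobiie

Attach number singular -u → thobiu.
Attach polarity negative -a → thobiua.
Attach person 2nd person lul- → lulthobiua.
Attach tense future eb- → eblulthobiua.
Apply vowel harmony: eblulthobiua → eblilthobiie.
Nasal assimilation: no change.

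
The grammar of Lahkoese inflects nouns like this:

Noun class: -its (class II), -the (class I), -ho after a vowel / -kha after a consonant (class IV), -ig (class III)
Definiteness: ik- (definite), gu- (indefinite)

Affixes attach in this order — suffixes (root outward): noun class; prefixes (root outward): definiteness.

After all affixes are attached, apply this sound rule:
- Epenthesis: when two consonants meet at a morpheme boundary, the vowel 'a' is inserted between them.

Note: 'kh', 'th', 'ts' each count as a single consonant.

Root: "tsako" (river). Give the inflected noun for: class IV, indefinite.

gutsakoho

Attach definiteness indefinite gu- → gutsako.
Attach noun class class IV -ho (after vowel 'o') → gutsakoho.
Epenthesis: no change.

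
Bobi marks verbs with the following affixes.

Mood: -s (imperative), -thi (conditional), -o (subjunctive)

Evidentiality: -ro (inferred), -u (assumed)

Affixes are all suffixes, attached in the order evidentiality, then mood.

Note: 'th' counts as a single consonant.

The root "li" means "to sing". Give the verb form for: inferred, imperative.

Attach evidentiality inferred -ro → liro.
Attach mood imperative -s → liros.

liros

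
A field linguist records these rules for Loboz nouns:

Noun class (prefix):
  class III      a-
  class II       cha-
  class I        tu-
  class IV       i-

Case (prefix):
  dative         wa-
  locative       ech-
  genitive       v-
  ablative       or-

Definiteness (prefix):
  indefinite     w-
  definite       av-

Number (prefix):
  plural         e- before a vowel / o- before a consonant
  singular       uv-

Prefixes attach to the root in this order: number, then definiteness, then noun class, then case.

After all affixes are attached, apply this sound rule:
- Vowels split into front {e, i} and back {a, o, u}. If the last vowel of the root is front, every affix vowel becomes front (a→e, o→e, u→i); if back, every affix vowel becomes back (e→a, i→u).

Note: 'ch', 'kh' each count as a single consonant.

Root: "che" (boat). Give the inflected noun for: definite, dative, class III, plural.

Attach number plural o- (before consonant 'ch') → oche.
Attach definiteness definite av- → avoche.
Attach noun class class III a- → aavoche.
Attach case dative wa- → waaavoche.
Apply vowel harmony: waaavoche → weeeveche.

weeeveche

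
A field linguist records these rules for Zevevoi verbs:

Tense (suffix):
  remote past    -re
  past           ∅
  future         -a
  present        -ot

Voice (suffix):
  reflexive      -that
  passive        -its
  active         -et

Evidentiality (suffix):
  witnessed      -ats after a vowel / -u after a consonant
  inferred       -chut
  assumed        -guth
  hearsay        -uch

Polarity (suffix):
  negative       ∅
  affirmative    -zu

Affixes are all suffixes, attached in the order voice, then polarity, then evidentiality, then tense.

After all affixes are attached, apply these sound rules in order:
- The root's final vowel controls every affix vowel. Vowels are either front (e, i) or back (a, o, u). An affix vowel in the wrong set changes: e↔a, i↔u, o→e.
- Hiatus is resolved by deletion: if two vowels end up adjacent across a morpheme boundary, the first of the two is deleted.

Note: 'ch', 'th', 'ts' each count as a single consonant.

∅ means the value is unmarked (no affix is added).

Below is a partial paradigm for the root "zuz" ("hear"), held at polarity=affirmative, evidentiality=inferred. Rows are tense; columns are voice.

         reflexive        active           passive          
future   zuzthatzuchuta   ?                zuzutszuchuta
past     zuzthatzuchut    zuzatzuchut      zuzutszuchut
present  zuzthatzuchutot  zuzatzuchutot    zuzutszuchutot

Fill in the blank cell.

zuzatzuchuta

Attach voice active -et → zuzet.
Attach polarity affirmative -zu → zuzetzu.
Attach evidentiality inferred -chut → zuzetzuchut.
Attach tense future -a → zuzetzuchuta.
Apply vowel harmony: zuzetzuchuta → zuzatzuchuta.
Vowel deletion: no change.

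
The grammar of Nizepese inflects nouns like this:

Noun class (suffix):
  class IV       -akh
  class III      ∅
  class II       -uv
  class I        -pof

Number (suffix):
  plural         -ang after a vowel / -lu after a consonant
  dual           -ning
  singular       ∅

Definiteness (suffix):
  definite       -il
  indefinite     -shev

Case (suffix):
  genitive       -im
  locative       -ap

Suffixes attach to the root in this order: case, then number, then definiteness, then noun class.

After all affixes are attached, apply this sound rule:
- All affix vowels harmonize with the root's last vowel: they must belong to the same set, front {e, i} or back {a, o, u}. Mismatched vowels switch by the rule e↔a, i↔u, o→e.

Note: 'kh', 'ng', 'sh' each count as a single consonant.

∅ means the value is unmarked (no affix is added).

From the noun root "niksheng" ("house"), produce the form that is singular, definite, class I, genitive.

nikshengimilpef

Attach case genitive -im → nikshengim.
number = singular: zero marking, form stays nikshengim.
Attach definiteness definite -il → nikshengimil.
Attach noun class class I -pof → nikshengimilpof.
Apply vowel harmony: nikshengimilpof → nikshengimilpef.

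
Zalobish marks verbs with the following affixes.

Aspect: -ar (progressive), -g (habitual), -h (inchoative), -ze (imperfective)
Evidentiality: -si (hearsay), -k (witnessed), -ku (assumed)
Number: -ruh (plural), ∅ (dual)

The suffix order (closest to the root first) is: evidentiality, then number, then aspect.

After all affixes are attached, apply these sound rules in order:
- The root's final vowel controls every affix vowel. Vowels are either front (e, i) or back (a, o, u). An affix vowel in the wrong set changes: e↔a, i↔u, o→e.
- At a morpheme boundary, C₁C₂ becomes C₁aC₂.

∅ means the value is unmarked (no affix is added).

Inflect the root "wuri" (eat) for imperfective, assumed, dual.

Attach evidentiality assumed -ku → wuriku.
number = dual: zero marking, form stays wuriku.
Attach aspect imperfective -ze → wurikuze.
Apply vowel harmony: wurikuze → wurikize.
Epenthesis: no change.

wurikize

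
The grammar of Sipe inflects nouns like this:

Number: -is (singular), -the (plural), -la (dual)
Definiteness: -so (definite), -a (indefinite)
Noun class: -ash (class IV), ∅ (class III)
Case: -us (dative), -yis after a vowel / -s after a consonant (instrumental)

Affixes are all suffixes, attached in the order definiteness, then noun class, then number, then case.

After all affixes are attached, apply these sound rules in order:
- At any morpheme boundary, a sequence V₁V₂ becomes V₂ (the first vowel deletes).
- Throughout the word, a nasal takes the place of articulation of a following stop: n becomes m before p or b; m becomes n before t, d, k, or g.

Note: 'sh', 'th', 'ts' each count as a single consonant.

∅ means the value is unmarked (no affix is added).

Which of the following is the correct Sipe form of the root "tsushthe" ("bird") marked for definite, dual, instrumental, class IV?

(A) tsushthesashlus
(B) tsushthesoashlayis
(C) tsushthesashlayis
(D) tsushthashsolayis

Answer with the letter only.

Attach definiteness definite -so → tsushtheso.
Attach noun class class IV -ash → tsushthesoash.
Attach number dual -la → tsushthesoashla.
Attach case instrumental -yis (after vowel 'a') → tsushthesoashlayis.
Apply vowel deletion: tsushthesoashlayis → tsushthesashlayis.
Nasal assimilation: no change.
So the correct form is tsushthesashlayis, option (C).
(B) tsushthesoashlayis is wrong: it fails to apply the sound rule(s).
(A) tsushthesashlus is wrong: it uses dative instead of instrumental for case.
(D) tsushthashsolayis is wrong: it has the affixes in the wrong order.

C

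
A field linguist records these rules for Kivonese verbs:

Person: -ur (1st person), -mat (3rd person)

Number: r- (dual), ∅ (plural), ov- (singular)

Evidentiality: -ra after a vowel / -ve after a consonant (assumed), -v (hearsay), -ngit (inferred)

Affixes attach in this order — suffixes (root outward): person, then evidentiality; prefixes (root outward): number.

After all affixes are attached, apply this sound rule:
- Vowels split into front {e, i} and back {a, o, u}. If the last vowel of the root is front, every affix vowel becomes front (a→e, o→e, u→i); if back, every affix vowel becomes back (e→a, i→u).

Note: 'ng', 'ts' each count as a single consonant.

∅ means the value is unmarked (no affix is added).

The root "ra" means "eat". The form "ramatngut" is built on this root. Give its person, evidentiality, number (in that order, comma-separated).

Segment: ra-mat-ngit.
person: -mat → 3rd person.
evidentiality: -ngit → inferred.
number: ∅ → plural.

3rd person, inferred, plural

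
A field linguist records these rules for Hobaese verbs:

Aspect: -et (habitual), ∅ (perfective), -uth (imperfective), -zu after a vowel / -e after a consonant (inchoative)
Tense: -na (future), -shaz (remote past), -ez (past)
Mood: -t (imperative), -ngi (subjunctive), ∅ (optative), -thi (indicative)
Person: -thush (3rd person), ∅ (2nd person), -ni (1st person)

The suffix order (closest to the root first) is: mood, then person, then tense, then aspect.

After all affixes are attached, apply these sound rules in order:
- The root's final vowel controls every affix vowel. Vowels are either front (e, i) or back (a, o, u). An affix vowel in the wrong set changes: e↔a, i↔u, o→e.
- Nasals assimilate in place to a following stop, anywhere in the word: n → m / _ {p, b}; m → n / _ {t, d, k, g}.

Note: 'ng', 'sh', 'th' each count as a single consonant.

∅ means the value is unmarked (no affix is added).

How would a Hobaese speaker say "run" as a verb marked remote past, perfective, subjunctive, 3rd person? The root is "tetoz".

Attach mood subjunctive -ngi → tetozngi.
Attach person 3rd person -thush → tetozngithush.
Attach tense remote past -shaz → tetozngithushshaz.
aspect = perfective: zero marking, form stays tetozngithushshaz.
Apply vowel harmony: tetozngithushshaz → tetoznguthushshaz.
Nasal assimilation: no change.

tetoznguthushshaz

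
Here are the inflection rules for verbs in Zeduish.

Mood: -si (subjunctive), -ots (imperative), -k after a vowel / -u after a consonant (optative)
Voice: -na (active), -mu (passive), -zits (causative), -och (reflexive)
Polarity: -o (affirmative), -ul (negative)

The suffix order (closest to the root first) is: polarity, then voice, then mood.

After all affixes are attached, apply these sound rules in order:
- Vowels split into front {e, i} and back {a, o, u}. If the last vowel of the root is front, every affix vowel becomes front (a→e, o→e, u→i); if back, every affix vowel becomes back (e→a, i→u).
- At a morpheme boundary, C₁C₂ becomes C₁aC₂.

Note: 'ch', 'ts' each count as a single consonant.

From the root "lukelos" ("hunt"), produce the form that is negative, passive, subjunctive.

lukelosulamusu

Attach polarity negative -ul → lukelosul.
Attach voice passive -mu → lukelosulmu.
Attach mood subjunctive -si → lukelosulmusi.
Apply vowel harmony: lukelosulmusi → lukelosulmusu.
Apply epenthesis: lukelosulmusu → lukelosulamusu.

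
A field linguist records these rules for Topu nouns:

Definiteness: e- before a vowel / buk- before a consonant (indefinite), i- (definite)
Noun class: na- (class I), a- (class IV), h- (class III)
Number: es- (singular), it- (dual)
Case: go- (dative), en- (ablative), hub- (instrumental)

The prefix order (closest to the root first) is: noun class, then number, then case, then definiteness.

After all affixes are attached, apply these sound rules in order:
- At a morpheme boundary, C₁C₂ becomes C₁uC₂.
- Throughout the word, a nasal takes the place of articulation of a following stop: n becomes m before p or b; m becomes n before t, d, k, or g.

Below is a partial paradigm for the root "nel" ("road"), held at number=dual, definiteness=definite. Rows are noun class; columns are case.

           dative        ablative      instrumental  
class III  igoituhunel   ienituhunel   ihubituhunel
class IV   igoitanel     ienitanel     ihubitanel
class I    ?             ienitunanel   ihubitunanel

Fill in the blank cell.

igoitunanel

Attach noun class class I na- → nanel.
Attach number dual it- → itnanel.
Attach case dative go- → goitnanel.
Attach definiteness definite i- → igoitnanel.
Apply epenthesis: igoitnanel → igoitunanel.
Nasal assimilation: no change.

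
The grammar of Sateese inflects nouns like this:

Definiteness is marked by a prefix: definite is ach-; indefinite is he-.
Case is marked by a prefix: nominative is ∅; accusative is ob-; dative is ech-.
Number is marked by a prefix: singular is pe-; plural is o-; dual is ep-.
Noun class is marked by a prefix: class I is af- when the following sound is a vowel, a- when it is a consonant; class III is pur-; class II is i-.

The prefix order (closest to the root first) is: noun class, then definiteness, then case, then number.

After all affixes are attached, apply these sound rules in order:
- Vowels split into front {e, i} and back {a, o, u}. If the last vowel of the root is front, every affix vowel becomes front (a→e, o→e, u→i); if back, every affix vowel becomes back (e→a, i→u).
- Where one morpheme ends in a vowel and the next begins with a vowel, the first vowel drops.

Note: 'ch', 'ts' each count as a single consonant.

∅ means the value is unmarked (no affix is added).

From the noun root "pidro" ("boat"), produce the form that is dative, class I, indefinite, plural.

Attach noun class class I a- (before consonant 'p') → apidro.
Attach definiteness indefinite he- → heapidro.
Attach case dative ech- → echheapidro.
Attach number plural o- → oechheapidro.
Apply vowel harmony: oechheapidro → oachhaapidro.
Apply vowel deletion: oachhaapidro → achhapidro.

achhapidro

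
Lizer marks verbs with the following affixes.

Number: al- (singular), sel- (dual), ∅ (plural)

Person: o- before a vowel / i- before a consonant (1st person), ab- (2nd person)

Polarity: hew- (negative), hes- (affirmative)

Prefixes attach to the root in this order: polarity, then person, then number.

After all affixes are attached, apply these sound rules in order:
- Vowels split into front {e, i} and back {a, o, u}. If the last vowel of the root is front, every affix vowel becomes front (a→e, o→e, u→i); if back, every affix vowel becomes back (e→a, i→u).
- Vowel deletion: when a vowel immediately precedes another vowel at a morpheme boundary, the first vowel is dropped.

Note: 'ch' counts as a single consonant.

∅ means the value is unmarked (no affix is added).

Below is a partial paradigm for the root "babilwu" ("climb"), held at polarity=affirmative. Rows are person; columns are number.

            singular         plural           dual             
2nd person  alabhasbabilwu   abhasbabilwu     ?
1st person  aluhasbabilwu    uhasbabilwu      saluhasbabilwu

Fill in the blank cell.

Attach polarity affirmative hes- → hesbabilwu.
Attach person 2nd person ab- → abhesbabilwu.
Attach number dual sel- → selabhesbabilwu.
Apply vowel harmony: selabhesbabilwu → salabhasbabilwu.
Vowel deletion: no change.

salabhasbabilwu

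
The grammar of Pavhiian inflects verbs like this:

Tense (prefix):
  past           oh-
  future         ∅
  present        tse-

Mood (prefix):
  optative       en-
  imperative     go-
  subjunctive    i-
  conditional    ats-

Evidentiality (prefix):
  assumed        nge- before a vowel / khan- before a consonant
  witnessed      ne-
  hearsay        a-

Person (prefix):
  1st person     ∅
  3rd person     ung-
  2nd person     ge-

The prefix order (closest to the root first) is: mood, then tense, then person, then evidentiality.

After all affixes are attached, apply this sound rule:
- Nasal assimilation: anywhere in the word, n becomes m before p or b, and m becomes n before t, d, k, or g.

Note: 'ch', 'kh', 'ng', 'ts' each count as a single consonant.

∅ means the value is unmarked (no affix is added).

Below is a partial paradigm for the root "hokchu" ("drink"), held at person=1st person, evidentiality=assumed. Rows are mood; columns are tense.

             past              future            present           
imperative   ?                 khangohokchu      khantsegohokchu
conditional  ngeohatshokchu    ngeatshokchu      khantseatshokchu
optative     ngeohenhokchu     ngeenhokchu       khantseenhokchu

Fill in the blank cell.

Attach mood imperative go- → gohokchu.
Attach tense past oh- → ohgohokchu.
person = 1st person: zero marking, form stays ohgohokchu.
Attach evidentiality assumed nge- (before vowel 'o') → ngeohgohokchu.
Nasal assimilation: no change.

ngeohgohokchu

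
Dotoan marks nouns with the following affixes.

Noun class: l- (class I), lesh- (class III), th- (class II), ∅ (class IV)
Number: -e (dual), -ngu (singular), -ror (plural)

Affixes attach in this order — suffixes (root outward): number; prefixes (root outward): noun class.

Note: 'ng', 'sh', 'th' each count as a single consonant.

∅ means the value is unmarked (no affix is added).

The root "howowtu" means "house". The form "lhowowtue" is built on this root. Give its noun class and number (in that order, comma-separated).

class I, dual

Segment: l-howowtu-e.
noun class: l- → class I.
number: -e → dual.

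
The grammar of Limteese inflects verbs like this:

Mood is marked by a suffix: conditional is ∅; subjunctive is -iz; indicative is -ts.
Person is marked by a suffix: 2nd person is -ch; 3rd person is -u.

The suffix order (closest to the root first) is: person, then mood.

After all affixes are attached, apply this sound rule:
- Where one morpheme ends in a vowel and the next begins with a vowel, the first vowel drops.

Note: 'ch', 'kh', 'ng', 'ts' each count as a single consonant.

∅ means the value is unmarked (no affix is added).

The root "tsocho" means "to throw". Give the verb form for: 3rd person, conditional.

Attach person 3rd person -u → tsochou.
mood = conditional: zero marking, form stays tsochou.
Apply vowel deletion: tsochou → tsochu.

tsochu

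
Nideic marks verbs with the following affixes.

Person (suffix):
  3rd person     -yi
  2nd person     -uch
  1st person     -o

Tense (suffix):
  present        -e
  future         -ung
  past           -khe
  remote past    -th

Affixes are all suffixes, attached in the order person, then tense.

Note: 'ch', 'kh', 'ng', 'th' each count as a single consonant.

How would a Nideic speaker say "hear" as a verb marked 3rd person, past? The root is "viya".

Attach person 3rd person -yi → viyayi.
Attach tense past -khe → viyayikhe.

viyayikhe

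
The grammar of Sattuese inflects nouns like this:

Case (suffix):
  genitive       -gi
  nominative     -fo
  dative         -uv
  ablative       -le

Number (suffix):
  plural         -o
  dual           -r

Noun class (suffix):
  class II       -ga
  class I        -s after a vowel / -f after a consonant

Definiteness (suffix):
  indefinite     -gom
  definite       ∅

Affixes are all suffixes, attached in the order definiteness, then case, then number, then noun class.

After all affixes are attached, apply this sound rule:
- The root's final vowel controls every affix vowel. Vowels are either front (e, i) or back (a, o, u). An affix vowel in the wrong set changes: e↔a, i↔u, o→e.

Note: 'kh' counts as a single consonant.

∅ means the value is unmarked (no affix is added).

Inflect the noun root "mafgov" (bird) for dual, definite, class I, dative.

mafgovuvrf

definiteness = definite: zero marking, form stays mafgov.
Attach case dative -uv → mafgovuv.
Attach number dual -r → mafgovuvr.
Attach noun class class I -f (after consonant 'r') → mafgovuvrf.
Vowel harmony: no change.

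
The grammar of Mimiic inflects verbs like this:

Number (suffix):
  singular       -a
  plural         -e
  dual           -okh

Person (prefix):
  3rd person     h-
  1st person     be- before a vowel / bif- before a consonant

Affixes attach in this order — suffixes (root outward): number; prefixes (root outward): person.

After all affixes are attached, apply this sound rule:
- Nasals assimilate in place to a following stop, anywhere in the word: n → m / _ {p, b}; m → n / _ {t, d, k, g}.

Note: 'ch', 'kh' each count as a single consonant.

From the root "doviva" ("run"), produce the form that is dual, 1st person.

Attach number dual -okh → dovivaokh.
Attach person 1st person bif- (before consonant 'd') → bifdovivaokh.
Nasal assimilation: no change.

bifdovivaokh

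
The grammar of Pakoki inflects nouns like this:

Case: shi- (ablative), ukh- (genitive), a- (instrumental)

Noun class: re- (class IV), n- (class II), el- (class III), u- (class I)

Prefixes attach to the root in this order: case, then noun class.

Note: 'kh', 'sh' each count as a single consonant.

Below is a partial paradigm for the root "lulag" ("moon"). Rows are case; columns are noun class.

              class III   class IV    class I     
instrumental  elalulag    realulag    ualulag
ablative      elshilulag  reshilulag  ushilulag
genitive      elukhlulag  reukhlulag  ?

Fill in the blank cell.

uukhlulag

Attach case genitive ukh- → ukhlulag.
Attach noun class class I u- → uukhlulag.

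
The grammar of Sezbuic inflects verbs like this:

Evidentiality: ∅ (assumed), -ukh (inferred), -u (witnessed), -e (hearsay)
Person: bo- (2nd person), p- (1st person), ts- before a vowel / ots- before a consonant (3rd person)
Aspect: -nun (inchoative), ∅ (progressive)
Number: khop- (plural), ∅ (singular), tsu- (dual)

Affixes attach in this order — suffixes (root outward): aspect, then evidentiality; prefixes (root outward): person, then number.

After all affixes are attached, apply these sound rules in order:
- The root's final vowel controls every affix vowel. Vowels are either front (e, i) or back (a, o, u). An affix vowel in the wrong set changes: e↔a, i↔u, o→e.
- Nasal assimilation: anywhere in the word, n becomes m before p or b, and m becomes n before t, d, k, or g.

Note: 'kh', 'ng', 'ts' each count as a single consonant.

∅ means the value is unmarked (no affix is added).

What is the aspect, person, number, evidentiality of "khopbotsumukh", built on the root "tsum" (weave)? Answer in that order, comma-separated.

progressive, 2nd person, plural, inferred

Segment: khop-bo-tsum-ukh.
aspect: ∅ → progressive.
person: bo- → 2nd person.
number: khop- → plural.
evidentiality: -ukh → inferred.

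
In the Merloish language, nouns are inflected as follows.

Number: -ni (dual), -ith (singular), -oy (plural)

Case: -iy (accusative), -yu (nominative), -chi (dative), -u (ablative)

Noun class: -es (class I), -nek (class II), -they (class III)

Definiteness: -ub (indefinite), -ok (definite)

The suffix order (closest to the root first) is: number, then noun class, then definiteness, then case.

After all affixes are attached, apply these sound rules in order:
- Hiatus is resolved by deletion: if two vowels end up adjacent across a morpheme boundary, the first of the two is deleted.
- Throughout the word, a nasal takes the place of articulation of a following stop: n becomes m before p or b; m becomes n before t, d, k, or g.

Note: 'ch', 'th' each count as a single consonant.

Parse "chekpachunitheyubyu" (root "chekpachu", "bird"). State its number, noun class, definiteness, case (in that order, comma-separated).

dual, class III, indefinite, nominative

Segment: chekpachu-ni-they-ub-yu.
number: -ni → dual.
noun class: -they → class III.
definiteness: -ub → indefinite.
case: -yu → nominative.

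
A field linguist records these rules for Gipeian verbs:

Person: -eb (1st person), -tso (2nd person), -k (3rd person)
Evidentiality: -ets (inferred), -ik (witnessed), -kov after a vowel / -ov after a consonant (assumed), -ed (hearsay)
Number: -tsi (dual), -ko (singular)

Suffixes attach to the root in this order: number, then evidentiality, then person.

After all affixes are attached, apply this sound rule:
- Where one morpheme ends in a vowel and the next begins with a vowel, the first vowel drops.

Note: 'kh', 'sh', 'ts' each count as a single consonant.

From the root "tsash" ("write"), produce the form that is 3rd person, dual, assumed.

tsashtsikovk

Attach number dual -tsi → tsashtsi.
Attach evidentiality assumed -kov (after vowel 'i') → tsashtsikov.
Attach person 3rd person -k → tsashtsikovk.
Vowel deletion: no change.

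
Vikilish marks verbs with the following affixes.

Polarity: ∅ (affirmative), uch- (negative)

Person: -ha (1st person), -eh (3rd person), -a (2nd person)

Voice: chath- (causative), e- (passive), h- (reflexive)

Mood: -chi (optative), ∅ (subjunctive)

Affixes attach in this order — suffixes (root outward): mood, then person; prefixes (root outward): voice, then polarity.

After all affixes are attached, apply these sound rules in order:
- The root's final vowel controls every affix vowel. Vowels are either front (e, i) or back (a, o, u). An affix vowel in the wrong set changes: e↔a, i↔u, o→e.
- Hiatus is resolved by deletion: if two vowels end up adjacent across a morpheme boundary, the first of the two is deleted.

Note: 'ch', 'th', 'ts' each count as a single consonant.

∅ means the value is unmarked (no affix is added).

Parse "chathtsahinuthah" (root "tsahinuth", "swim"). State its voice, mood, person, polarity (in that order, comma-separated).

Segment: chath-tsahinuth-eh.
voice: chath- → causative.
mood: ∅ → subjunctive.
person: -eh → 3rd person.
polarity: ∅ → affirmative.

causative, subjunctive, 3rd person, affirmative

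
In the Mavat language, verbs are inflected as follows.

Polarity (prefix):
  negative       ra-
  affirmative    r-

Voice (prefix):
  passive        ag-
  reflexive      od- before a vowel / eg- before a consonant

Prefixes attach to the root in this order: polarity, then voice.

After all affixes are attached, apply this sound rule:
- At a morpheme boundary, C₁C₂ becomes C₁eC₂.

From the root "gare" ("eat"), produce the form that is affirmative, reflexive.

Attach polarity affirmative r- → rgare.
Attach voice reflexive eg- (before consonant 'r') → egrgare.
Apply epenthesis: egrgare → egeregare.

egeregare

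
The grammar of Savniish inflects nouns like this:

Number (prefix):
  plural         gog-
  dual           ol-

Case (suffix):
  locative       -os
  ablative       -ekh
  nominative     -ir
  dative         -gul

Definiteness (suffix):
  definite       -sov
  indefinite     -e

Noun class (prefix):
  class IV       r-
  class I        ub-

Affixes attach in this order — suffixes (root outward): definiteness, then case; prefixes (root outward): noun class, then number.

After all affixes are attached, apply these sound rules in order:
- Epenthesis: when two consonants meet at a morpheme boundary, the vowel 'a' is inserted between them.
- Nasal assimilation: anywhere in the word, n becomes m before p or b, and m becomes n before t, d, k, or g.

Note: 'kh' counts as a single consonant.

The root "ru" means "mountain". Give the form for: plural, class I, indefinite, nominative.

gogubarueir

Attach definiteness indefinite -e → rue.
Attach noun class class I ub- → ubrue.
Attach case nominative -ir → ubrueir.
Attach number plural gog- → gogubrueir.
Apply epenthesis: gogubrueir → gogubarueir.
Nasal assimilation: no change.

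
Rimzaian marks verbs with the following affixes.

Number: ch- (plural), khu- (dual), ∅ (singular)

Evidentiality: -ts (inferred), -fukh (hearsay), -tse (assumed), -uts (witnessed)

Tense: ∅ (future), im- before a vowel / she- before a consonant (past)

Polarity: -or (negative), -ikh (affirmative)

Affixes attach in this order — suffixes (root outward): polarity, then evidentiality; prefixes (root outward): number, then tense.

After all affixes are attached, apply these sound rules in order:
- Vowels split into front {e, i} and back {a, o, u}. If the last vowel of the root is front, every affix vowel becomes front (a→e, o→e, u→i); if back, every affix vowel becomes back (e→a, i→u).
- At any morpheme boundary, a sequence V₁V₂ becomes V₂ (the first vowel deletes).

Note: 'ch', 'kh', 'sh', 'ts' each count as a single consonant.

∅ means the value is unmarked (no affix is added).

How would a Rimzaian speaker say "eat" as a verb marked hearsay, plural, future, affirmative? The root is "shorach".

chshorachukhfukh

Attach number plural ch- → chshorach.
Attach polarity affirmative -ikh → chshorachikh.
tense = future: zero marking, form stays chshorachikh.
Attach evidentiality hearsay -fukh → chshorachikhfukh.
Apply vowel harmony: chshorachikhfukh → chshorachukhfukh.
Vowel deletion: no change.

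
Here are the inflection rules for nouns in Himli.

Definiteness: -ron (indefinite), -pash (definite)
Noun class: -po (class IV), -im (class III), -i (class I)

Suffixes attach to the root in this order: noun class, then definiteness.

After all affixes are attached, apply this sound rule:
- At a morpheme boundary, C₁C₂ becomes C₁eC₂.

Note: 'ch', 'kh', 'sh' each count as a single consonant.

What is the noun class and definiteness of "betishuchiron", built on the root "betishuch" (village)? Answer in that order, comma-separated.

Segment: betishuch-i-ron.
noun class: -i → class I.
definiteness: -ron → indefinite.

class I, indefinite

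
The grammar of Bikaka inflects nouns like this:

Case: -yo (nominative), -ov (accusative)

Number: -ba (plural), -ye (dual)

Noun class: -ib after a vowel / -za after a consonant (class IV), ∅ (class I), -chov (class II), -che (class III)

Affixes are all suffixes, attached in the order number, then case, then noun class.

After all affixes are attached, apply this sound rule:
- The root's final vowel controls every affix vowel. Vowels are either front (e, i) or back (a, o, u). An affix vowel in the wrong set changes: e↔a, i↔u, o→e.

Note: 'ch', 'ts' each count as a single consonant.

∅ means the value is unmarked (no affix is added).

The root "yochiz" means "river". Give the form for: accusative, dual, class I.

Attach number dual -ye → yochizye.
Attach case accusative -ov → yochizyeov.
noun class = class I: zero marking, form stays yochizyeov.
Apply vowel harmony: yochizyeov → yochizyeev.

yochizyeev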